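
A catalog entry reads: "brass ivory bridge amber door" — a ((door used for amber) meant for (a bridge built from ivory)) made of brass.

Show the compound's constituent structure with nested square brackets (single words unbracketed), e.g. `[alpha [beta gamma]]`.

The outermost head in the paraphrase is "door" (specifically "ivory bridge amber door"), modified by "brass".
Inside "ivory bridge amber door": head "door" (specifically "amber door"), modifier "ivory bridge".
Inside "ivory bridge": head "bridge", modifier "ivory".
Inside "amber door": head "door", modifier "amber".
Putting it together: [brass [[ivory bridge] [amber door]]].

[brass [[ivory bridge] [amber door]]]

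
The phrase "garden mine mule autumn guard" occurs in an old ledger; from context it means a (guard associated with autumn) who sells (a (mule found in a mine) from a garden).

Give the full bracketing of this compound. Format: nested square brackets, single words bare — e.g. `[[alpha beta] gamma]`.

The outermost head in the paraphrase is "guard" (specifically "autumn guard"), modified by "garden mine mule".
"garden mine mule" → head "mule" (specifically "mine mule"), modifier "garden".
"mine mule" → head "mule", modifier "mine".
"autumn guard" → head "guard", modifier "autumn".
So the structure is [[garden [mine mule]] [autumn guard]].

[[garden [mine mule]] [autumn guard]]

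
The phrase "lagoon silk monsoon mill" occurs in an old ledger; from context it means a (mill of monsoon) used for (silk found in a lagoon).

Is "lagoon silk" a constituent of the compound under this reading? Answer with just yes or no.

yes

The paraphrase groups the words so that "lagoon silk" is one unit: it corresponds to a single parenthesized sub-phrase.
The full structure is [[lagoon silk] [monsoon mill]], in which [lagoon silk] is a constituent.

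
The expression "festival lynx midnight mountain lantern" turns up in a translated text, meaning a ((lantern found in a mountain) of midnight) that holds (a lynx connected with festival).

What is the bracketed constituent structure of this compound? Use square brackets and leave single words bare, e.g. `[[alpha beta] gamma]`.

Overall it is a kind of lantern (specifically "midnight mountain lantern"); the modifier is "festival lynx".
Inside "festival lynx": head "lynx", modifier "festival".
Inside "midnight mountain lantern": head "lantern" (specifically "mountain lantern"), modifier "midnight".
Inside "mountain lantern": head "lantern", modifier "mountain".
Assembled: [[festival lynx] [midnight [mountain lantern]]].

[[festival lynx] [midnight [mountain lantern]]]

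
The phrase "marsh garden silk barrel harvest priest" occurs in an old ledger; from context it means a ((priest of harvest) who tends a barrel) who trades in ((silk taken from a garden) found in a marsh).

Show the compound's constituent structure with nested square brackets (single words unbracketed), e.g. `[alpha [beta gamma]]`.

[[marsh [garden silk]] [barrel [harvest priest]]]

Overall it is a kind of priest (specifically "barrel harvest priest"); the modifier is "marsh garden silk".
"marsh garden silk" → head "silk" (specifically "garden silk"), modifier "marsh".
"garden silk" → head "silk", modifier "garden".
"barrel harvest priest" → head "priest" (specifically "harvest priest"), modifier "barrel".
"harvest priest" → head "priest", modifier "harvest".
So the structure is [[marsh [garden silk]] [barrel [harvest priest]]].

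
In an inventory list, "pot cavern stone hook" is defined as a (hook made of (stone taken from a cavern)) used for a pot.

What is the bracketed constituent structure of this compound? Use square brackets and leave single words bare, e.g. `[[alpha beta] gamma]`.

Whole compound: head "hook" (specifically "cavern stone hook"), modifier "pot".
Within "cavern stone hook", the head is "hook" and the modifier is "cavern stone".
Within "cavern stone", the head is "stone" and the modifier is "cavern".
Assembled: [pot [[cavern stone] hook]].

[pot [[cavern stone] hook]]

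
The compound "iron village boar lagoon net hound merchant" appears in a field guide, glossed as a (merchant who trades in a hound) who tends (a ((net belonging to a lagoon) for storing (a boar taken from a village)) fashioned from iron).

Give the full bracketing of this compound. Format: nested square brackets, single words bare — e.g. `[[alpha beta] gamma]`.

[[iron [[village boar] [lagoon net]]] [hound merchant]]

Whole compound: head "merchant" (specifically "hound merchant"), modifier "iron village boar lagoon net".
"iron village boar lagoon net" → head "net" (specifically "village boar lagoon net"), modifier "iron".
"village boar lagoon net" → head "net" (specifically "lagoon net"), modifier "village boar".
"village boar" → head "boar", modifier "village".
"lagoon net" → head "net", modifier "lagoon".
"hound merchant" → head "merchant", modifier "hound".
So the structure is [[iron [[village boar] [lagoon net]]] [hound merchant]].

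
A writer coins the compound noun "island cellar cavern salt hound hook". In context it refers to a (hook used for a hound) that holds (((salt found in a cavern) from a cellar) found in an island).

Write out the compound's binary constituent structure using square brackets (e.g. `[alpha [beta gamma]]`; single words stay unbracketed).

Whole compound: head "hook" (specifically "hound hook"), modifier "island cellar cavern salt".
Within "island cellar cavern salt", the head is "salt" (specifically "cellar cavern salt") and the modifier is "island".
Within "cellar cavern salt", the head is "salt" (specifically "cavern salt") and the modifier is "cellar".
Within "cavern salt", the head is "salt" and the modifier is "cavern".
Within "hound hook", the head is "hook" and the modifier is "hound".
Assembled: [[island [cellar [cavern salt]]] [hound hook]].

[[island [cellar [cavern salt]]] [hound hook]]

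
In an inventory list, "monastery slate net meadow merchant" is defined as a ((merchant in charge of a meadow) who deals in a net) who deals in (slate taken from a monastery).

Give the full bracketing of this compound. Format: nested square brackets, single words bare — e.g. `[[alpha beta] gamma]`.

Whole compound: head "merchant" (specifically "net meadow merchant"), modifier "monastery slate".
Inside "monastery slate": head "slate", modifier "monastery".
Inside "net meadow merchant": head "merchant" (specifically "meadow merchant"), modifier "net".
Inside "meadow merchant": head "merchant", modifier "meadow".
Assembled: [[monastery slate] [net [meadow merchant]]].

[[monastery slate] [net [meadow merchant]]]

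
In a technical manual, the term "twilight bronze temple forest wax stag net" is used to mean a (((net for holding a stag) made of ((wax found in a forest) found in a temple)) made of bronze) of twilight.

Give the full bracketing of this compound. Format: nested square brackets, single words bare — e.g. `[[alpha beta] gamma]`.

At the top level: head "net" (specifically "bronze temple forest wax stag net"); modifier "twilight".
"bronze temple forest wax stag net" → head "net" (specifically "temple forest wax stag net"), modifier "bronze".
"temple forest wax stag net" → head "net" (specifically "stag net"), modifier "temple forest wax".
"temple forest wax" → head "wax" (specifically "forest wax"), modifier "temple".
"forest wax" → head "wax", modifier "forest".
"stag net" → head "net", modifier "stag".
Putting it together: [twilight [bronze [[temple [forest wax]] [stag net]]]].

[twilight [bronze [[temple [forest wax]] [stag net]]]]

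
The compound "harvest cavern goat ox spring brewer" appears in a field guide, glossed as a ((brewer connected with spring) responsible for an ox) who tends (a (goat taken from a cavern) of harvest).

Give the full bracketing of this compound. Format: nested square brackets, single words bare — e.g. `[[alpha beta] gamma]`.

Overall it is a kind of brewer (specifically "ox spring brewer"); the modifier is "harvest cavern goat".
Within "harvest cavern goat", the head is "goat" (specifically "cavern goat") and the modifier is "harvest".
Within "cavern goat", the head is "goat" and the modifier is "cavern".
Within "ox spring brewer", the head is "brewer" (specifically "spring brewer") and the modifier is "ox".
Within "spring brewer", the head is "brewer" and the modifier is "spring".
Assembled: [[harvest [cavern goat]] [ox [spring brewer]]].

[[harvest [cavern goat]] [ox [spring brewer]]]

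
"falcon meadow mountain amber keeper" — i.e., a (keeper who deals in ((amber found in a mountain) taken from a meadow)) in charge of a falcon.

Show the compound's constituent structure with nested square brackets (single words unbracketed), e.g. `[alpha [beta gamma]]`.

The outermost head in the paraphrase is "keeper" (specifically "meadow mountain amber keeper"), modified by "falcon".
Inside "meadow mountain amber keeper": head "keeper", modifier "meadow mountain amber".
Inside "meadow mountain amber": head "amber" (specifically "mountain amber"), modifier "meadow".
Inside "mountain amber": head "amber", modifier "mountain".
Putting it together: [falcon [[meadow [mountain amber]] keeper]].

[falcon [[meadow [mountain amber]] keeper]]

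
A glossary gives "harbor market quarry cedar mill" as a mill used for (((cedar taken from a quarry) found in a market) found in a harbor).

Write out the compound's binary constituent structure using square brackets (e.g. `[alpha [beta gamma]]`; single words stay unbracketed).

The outermost head in the paraphrase is "mill", modified by "harbor market quarry cedar".
"harbor market quarry cedar" → head "cedar" (specifically "market quarry cedar"), modifier "harbor".
"market quarry cedar" → head "cedar" (specifically "quarry cedar"), modifier "market".
"quarry cedar" → head "cedar", modifier "quarry".
Assembled: [[harbor [market [quarry cedar]]] mill].

[[harbor [market [quarry cedar]]] mill]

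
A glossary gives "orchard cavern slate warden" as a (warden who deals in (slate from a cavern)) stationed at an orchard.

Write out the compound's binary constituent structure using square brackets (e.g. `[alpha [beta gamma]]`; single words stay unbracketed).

[orchard [[cavern slate] warden]]

The outermost head in the paraphrase is "warden" (specifically "cavern slate warden"), modified by "orchard".
"cavern slate warden" → head "warden", modifier "cavern slate".
"cavern slate" → head "slate", modifier "cavern".
Putting it together: [orchard [[cavern slate] warden]].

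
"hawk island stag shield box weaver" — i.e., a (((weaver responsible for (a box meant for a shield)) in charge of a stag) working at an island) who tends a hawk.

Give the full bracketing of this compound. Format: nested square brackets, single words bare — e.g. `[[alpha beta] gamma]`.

Whole compound: head "weaver" (specifically "island stag shield box weaver"), modifier "hawk".
"island stag shield box weaver" → head "weaver" (specifically "stag shield box weaver"), modifier "island".
"stag shield box weaver" → head "weaver" (specifically "shield box weaver"), modifier "stag".
"shield box weaver" → head "weaver", modifier "shield box".
"shield box" → head "box", modifier "shield".
Assembled: [hawk [island [stag [[shield box] weaver]]]].

[hawk [island [stag [[shield box] weaver]]]]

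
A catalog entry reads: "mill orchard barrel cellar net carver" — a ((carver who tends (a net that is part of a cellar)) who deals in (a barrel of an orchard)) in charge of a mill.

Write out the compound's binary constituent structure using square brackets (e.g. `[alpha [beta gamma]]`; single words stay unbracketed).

Overall it is a kind of carver (specifically "orchard barrel cellar net carver"); the modifier is "mill".
"orchard barrel cellar net carver" → head "carver" (specifically "cellar net carver"), modifier "orchard barrel".
"orchard barrel" → head "barrel", modifier "orchard".
"cellar net carver" → head "carver", modifier "cellar net".
"cellar net" → head "net", modifier "cellar".
So the structure is [mill [[orchard barrel] [[cellar net] carver]]].

[mill [[orchard barrel] [[cellar net] carver]]]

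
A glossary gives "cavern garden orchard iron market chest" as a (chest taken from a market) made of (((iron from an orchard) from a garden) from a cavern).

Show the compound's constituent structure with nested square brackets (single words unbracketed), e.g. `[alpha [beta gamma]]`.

[[cavern [garden [orchard iron]]] [market chest]]

Overall it is a kind of chest (specifically "market chest"); the modifier is "cavern garden orchard iron".
"cavern garden orchard iron" → head "iron" (specifically "garden orchard iron"), modifier "cavern".
"garden orchard iron" → head "iron" (specifically "orchard iron"), modifier "garden".
"orchard iron" → head "iron", modifier "orchard".
"market chest" → head "chest", modifier "market".
Assembled: [[cavern [garden [orchard iron]]] [market chest]].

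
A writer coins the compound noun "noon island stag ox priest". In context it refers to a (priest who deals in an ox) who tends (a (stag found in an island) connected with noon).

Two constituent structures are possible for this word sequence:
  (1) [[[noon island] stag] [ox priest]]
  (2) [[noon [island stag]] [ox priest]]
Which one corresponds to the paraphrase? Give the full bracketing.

[[noon [island stag]] [ox priest]]

The paraphrase's head is the "priest" part ("ox priest"); its modifier is "noon island stag".
That top-level split, carried through the inner groups, gives [[noon [island stag]] [ox priest]].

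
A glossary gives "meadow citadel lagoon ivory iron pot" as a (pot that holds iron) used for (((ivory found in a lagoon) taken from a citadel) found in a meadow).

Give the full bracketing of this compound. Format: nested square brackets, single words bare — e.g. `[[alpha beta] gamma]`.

[[meadow [citadel [lagoon ivory]]] [iron pot]]

At the top level: head "pot" (specifically "iron pot"); modifier "meadow citadel lagoon ivory".
Inside "meadow citadel lagoon ivory": head "ivory" (specifically "citadel lagoon ivory"), modifier "meadow".
Inside "citadel lagoon ivory": head "ivory" (specifically "lagoon ivory"), modifier "citadel".
Inside "lagoon ivory": head "ivory", modifier "lagoon".
Inside "iron pot": head "pot", modifier "iron".
Putting it together: [[meadow [citadel [lagoon ivory]]] [iron pot]].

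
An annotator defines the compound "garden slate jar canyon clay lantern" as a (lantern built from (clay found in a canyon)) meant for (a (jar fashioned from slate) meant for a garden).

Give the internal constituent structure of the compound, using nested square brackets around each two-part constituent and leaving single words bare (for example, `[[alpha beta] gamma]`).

The outermost head in the paraphrase is "lantern" (specifically "canyon clay lantern"), modified by "garden slate jar".
Inside "garden slate jar": head "jar" (specifically "slate jar"), modifier "garden".
Inside "slate jar": head "jar", modifier "slate".
Inside "canyon clay lantern": head "lantern", modifier "canyon clay".
Inside "canyon clay": head "clay", modifier "canyon".
So the structure is [[garden [slate jar]] [[canyon clay] lantern]].

[[garden [slate jar]] [[canyon clay] lantern]]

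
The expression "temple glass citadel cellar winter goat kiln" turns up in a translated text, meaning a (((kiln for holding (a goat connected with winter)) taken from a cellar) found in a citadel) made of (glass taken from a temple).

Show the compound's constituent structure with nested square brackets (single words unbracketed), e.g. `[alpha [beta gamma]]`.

The outermost head in the paraphrase is "kiln" (specifically "citadel cellar winter goat kiln"), modified by "temple glass".
Inside "temple glass": head "glass", modifier "temple".
Inside "citadel cellar winter goat kiln": head "kiln" (specifically "cellar winter goat kiln"), modifier "citadel".
Inside "cellar winter goat kiln": head "kiln" (specifically "winter goat kiln"), modifier "cellar".
Inside "winter goat kiln": head "kiln", modifier "winter goat".
Inside "winter goat": head "goat", modifier "winter".
Assembled: [[temple glass] [citadel [cellar [[winter goat] kiln]]]].

[[temple glass] [citadel [cellar [[winter goat] kiln]]]]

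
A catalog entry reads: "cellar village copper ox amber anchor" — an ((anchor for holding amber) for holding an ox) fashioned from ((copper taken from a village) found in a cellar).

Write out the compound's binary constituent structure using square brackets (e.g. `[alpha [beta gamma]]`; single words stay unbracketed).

[[cellar [village copper]] [ox [amber anchor]]]

At the top level: head "anchor" (specifically "ox amber anchor"); modifier "cellar village copper".
Within "cellar village copper", the head is "copper" (specifically "village copper") and the modifier is "cellar".
Within "village copper", the head is "copper" and the modifier is "village".
Within "ox amber anchor", the head is "anchor" (specifically "amber anchor") and the modifier is "ox".
Within "amber anchor", the head is "anchor" and the modifier is "amber".
So the structure is [[cellar [village copper]] [ox [amber anchor]]].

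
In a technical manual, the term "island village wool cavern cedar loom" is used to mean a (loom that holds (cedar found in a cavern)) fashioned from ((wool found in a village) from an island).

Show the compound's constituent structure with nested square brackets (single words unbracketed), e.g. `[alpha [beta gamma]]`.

At the top level: head "loom" (specifically "cavern cedar loom"); modifier "island village wool".
Inside "island village wool": head "wool" (specifically "village wool"), modifier "island".
Inside "village wool": head "wool", modifier "village".
Inside "cavern cedar loom": head "loom", modifier "cavern cedar".
Inside "cavern cedar": head "cedar", modifier "cavern".
Putting it together: [[island [village wool]] [[cavern cedar] loom]].

[[island [village wool]] [[cavern cedar] loom]]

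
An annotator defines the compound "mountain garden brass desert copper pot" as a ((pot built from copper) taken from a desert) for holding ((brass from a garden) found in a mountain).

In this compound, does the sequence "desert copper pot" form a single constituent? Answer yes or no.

The paraphrase groups the words so that "desert copper pot" is one unit: it corresponds to a single parenthesized sub-phrase.
The full structure is [[mountain [garden brass]] [desert [copper pot]]], in which [desert copper pot] is a constituent.

yes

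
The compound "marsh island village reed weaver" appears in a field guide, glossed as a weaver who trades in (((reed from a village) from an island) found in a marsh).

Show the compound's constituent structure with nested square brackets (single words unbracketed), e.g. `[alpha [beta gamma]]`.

[[marsh [island [village reed]]] weaver]

Overall it is a kind of weaver; the modifier is "marsh island village reed".
Within "marsh island village reed", the head is "reed" (specifically "island village reed") and the modifier is "marsh".
Within "island village reed", the head is "reed" (specifically "village reed") and the modifier is "island".
Within "village reed", the head is "reed" and the modifier is "village".
Assembled: [[marsh [island [village reed]]] weaver].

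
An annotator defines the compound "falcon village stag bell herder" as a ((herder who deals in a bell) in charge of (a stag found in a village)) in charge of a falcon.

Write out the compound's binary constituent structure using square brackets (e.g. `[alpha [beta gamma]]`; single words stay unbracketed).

At the top level: head "herder" (specifically "village stag bell herder"); modifier "falcon".
Inside "village stag bell herder": head "herder" (specifically "bell herder"), modifier "village stag".
Inside "village stag": head "stag", modifier "village".
Inside "bell herder": head "herder", modifier "bell".
So the structure is [falcon [[village stag] [bell herder]]].

[falcon [[village stag] [bell herder]]]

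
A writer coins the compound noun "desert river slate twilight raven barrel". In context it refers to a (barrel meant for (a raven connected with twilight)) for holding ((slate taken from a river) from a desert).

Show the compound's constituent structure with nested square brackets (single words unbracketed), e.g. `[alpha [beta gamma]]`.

[[desert [river slate]] [[twilight raven] barrel]]

Whole compound: head "barrel" (specifically "twilight raven barrel"), modifier "desert river slate".
Within "desert river slate", the head is "slate" (specifically "river slate") and the modifier is "desert".
Within "river slate", the head is "slate" and the modifier is "river".
Within "twilight raven barrel", the head is "barrel" and the modifier is "twilight raven".
Within "twilight raven", the head is "raven" and the modifier is "twilight".
Assembled: [[desert [river slate]] [[twilight raven] barrel]].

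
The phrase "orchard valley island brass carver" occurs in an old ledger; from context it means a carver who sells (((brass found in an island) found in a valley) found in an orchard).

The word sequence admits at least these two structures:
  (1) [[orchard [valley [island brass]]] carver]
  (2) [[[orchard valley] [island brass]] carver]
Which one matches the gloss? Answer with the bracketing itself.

The paraphrase's head is the "carver" part ("carver"); its modifier is "orchard valley island brass".
That top-level split, carried through the inner groups, gives [[orchard [valley [island brass]]] carver].

[[orchard [valley [island brass]]] carver]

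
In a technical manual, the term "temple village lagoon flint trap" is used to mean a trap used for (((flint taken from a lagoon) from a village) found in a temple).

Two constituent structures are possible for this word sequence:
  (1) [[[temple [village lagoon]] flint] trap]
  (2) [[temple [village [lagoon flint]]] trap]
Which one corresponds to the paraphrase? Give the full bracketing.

[[temple [village [lagoon flint]]] trap]

The paraphrase's head is the "trap" part ("trap"); its modifier is "temple village lagoon flint".
That top-level split, carried through the inner groups, gives [[temple [village [lagoon flint]]] trap].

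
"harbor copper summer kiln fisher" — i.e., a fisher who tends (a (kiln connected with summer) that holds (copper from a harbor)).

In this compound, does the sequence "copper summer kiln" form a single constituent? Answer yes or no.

no

The top-level split is [harbor copper summer kiln] [fisher]; the full structure is [[[harbor copper] [summer kiln]] fisher].
"copper summer kiln" straddles a constituent boundary, so it is not a single unit.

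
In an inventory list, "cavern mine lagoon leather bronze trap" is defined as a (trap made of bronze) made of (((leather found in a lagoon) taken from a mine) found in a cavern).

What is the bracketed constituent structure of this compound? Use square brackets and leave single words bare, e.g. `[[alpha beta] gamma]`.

[[cavern [mine [lagoon leather]]] [bronze trap]]

Whole compound: head "trap" (specifically "bronze trap"), modifier "cavern mine lagoon leather".
Inside "cavern mine lagoon leather": head "leather" (specifically "mine lagoon leather"), modifier "cavern".
Inside "mine lagoon leather": head "leather" (specifically "lagoon leather"), modifier "mine".
Inside "lagoon leather": head "leather", modifier "lagoon".
Inside "bronze trap": head "trap", modifier "bronze".
So the structure is [[cavern [mine [lagoon leather]]] [bronze trap]].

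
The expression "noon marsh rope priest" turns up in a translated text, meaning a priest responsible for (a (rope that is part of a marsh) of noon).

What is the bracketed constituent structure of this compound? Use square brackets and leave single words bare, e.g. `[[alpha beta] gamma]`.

[[noon [marsh rope]] priest]

Overall it is a kind of priest; the modifier is "noon marsh rope".
Within "noon marsh rope", the head is "rope" (specifically "marsh rope") and the modifier is "noon".
Within "marsh rope", the head is "rope" and the modifier is "marsh".
So the structure is [[noon [marsh rope]] priest].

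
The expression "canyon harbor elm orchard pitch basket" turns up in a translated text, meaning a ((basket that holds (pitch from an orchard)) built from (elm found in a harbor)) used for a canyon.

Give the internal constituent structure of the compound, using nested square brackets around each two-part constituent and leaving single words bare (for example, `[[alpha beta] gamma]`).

Overall it is a kind of basket (specifically "harbor elm orchard pitch basket"); the modifier is "canyon".
Within "harbor elm orchard pitch basket", the head is "basket" (specifically "orchard pitch basket") and the modifier is "harbor elm".
Within "harbor elm", the head is "elm" and the modifier is "harbor".
Within "orchard pitch basket", the head is "basket" and the modifier is "orchard pitch".
Within "orchard pitch", the head is "pitch" and the modifier is "orchard".
Assembled: [canyon [[harbor elm] [[orchard pitch] basket]]].

[canyon [[harbor elm] [[orchard pitch] basket]]]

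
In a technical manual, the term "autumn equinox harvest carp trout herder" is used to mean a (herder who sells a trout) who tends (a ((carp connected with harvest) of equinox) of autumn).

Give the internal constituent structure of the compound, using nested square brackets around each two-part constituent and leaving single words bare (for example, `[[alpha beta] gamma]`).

Whole compound: head "herder" (specifically "trout herder"), modifier "autumn equinox harvest carp".
Inside "autumn equinox harvest carp": head "carp" (specifically "equinox harvest carp"), modifier "autumn".
Inside "equinox harvest carp": head "carp" (specifically "harvest carp"), modifier "equinox".
Inside "harvest carp": head "carp", modifier "harvest".
Inside "trout herder": head "herder", modifier "trout".
So the structure is [[autumn [equinox [harvest carp]]] [trout herder]].

[[autumn [equinox [harvest carp]]] [trout herder]]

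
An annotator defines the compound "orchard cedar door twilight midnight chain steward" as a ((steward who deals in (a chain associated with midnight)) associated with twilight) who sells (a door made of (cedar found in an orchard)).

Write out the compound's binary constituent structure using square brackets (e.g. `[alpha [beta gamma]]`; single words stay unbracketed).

[[[orchard cedar] door] [twilight [[midnight chain] steward]]]

Whole compound: head "steward" (specifically "twilight midnight chain steward"), modifier "orchard cedar door".
Within "orchard cedar door", the head is "door" and the modifier is "orchard cedar".
Within "orchard cedar", the head is "cedar" and the modifier is "orchard".
Within "twilight midnight chain steward", the head is "steward" (specifically "midnight chain steward") and the modifier is "twilight".
Within "midnight chain steward", the head is "steward" and the modifier is "midnight chain".
Within "midnight chain", the head is "chain" and the modifier is "midnight".
Putting it together: [[[orchard cedar] door] [twilight [[midnight chain] steward]]].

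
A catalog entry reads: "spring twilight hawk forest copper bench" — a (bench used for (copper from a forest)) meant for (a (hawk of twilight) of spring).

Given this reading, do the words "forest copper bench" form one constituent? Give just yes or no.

The paraphrase groups the words so that "forest copper bench" is one unit: it corresponds to a single parenthesized sub-phrase.
The full structure is [[spring [twilight hawk]] [[forest copper] bench]], in which [forest copper bench] is a constituent.

yes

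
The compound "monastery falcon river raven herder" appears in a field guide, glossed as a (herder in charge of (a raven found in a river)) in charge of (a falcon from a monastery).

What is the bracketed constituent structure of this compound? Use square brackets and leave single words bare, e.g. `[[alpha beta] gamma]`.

[[monastery falcon] [[river raven] herder]]

At the top level: head "herder" (specifically "river raven herder"); modifier "monastery falcon".
Within "monastery falcon", the head is "falcon" and the modifier is "monastery".
Within "river raven herder", the head is "herder" and the modifier is "river raven".
Within "river raven", the head is "raven" and the modifier is "river".
Assembled: [[monastery falcon] [[river raven] herder]].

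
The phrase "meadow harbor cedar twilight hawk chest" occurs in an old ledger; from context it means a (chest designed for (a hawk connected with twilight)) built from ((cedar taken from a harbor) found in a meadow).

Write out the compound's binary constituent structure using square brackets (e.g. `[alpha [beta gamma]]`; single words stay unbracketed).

Overall it is a kind of chest (specifically "twilight hawk chest"); the modifier is "meadow harbor cedar".
Within "meadow harbor cedar", the head is "cedar" (specifically "harbor cedar") and the modifier is "meadow".
Within "harbor cedar", the head is "cedar" and the modifier is "harbor".
Within "twilight hawk chest", the head is "chest" and the modifier is "twilight hawk".
Within "twilight hawk", the head is "hawk" and the modifier is "twilight".
So the structure is [[meadow [harbor cedar]] [[twilight hawk] chest]].

[[meadow [harbor cedar]] [[twilight hawk] chest]]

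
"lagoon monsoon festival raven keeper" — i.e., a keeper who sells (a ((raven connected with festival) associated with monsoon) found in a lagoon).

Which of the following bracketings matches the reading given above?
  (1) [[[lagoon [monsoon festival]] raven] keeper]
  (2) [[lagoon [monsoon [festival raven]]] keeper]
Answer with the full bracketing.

[[lagoon [monsoon [festival raven]]] keeper]

The paraphrase's head is the "keeper" part ("keeper"); its modifier is "lagoon monsoon festival raven".
That top-level split, carried through the inner groups, gives [[lagoon [monsoon [festival raven]]] keeper].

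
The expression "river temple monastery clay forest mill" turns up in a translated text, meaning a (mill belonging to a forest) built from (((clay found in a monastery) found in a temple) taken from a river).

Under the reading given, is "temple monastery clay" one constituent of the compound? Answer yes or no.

yes

The paraphrase groups the words so that "temple monastery clay" is one unit: it corresponds to a single parenthesized sub-phrase.
The full structure is [[river [temple [monastery clay]]] [forest mill]], in which [temple monastery clay] is a constituent.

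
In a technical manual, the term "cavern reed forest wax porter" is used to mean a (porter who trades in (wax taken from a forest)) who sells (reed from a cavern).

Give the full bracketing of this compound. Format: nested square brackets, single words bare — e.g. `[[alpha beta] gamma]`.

Overall it is a kind of porter (specifically "forest wax porter"); the modifier is "cavern reed".
Inside "cavern reed": head "reed", modifier "cavern".
Inside "forest wax porter": head "porter", modifier "forest wax".
Inside "forest wax": head "wax", modifier "forest".
Assembled: [[cavern reed] [[forest wax] porter]].

[[cavern reed] [[forest wax] porter]]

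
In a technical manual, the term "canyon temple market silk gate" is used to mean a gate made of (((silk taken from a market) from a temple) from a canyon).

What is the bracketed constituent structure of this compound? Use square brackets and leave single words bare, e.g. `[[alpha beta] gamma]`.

At the top level: head "gate"; modifier "canyon temple market silk".
"canyon temple market silk" → head "silk" (specifically "temple market silk"), modifier "canyon".
"temple market silk" → head "silk" (specifically "market silk"), modifier "temple".
"market silk" → head "silk", modifier "market".
So the structure is [[canyon [temple [market silk]]] gate].

[[canyon [temple [market silk]]] gate]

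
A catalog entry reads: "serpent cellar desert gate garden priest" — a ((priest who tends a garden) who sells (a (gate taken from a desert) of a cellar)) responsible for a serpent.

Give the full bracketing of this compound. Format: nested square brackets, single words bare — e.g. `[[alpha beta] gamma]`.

Whole compound: head "priest" (specifically "cellar desert gate garden priest"), modifier "serpent".
Inside "cellar desert gate garden priest": head "priest" (specifically "garden priest"), modifier "cellar desert gate".
Inside "cellar desert gate": head "gate" (specifically "desert gate"), modifier "cellar".
Inside "desert gate": head "gate", modifier "desert".
Inside "garden priest": head "priest", modifier "garden".
So the structure is [serpent [[cellar [desert gate]] [garden priest]]].

[serpent [[cellar [desert gate]] [garden priest]]]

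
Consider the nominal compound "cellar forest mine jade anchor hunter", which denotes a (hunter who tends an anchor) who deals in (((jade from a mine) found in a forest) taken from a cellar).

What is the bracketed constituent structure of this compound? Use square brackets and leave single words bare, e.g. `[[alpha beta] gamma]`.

[[cellar [forest [mine jade]]] [anchor hunter]]

At the top level: head "hunter" (specifically "anchor hunter"); modifier "cellar forest mine jade".
Inside "cellar forest mine jade": head "jade" (specifically "forest mine jade"), modifier "cellar".
Inside "forest mine jade": head "jade" (specifically "mine jade"), modifier "forest".
Inside "mine jade": head "jade", modifier "mine".
Inside "anchor hunter": head "hunter", modifier "anchor".
So the structure is [[cellar [forest [mine jade]]] [anchor hunter]].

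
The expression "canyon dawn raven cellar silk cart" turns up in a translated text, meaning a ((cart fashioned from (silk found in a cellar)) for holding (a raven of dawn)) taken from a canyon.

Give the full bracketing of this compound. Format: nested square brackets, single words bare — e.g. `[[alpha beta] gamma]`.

[canyon [[dawn raven] [[cellar silk] cart]]]

Overall it is a kind of cart (specifically "dawn raven cellar silk cart"); the modifier is "canyon".
Within "dawn raven cellar silk cart", the head is "cart" (specifically "cellar silk cart") and the modifier is "dawn raven".
Within "dawn raven", the head is "raven" and the modifier is "dawn".
Within "cellar silk cart", the head is "cart" and the modifier is "cellar silk".
Within "cellar silk", the head is "silk" and the modifier is "cellar".
Assembled: [canyon [[dawn raven] [[cellar silk] cart]]].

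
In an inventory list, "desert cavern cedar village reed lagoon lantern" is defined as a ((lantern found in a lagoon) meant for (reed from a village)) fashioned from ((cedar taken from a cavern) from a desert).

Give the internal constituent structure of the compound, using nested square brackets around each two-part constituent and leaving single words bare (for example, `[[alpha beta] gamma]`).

The outermost head in the paraphrase is "lantern" (specifically "village reed lagoon lantern"), modified by "desert cavern cedar".
Inside "desert cavern cedar": head "cedar" (specifically "cavern cedar"), modifier "desert".
Inside "cavern cedar": head "cedar", modifier "cavern".
Inside "village reed lagoon lantern": head "lantern" (specifically "lagoon lantern"), modifier "village reed".
Inside "village reed": head "reed", modifier "village".
Inside "lagoon lantern": head "lantern", modifier "lagoon".
Assembled: [[desert [cavern cedar]] [[village reed] [lagoon lantern]]].

[[desert [cavern cedar]] [[village reed] [lagoon lantern]]]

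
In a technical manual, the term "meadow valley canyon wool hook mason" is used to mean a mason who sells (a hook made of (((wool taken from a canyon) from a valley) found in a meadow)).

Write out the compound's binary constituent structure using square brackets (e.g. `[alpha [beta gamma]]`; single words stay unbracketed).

Overall it is a kind of mason; the modifier is "meadow valley canyon wool hook".
Within "meadow valley canyon wool hook", the head is "hook" and the modifier is "meadow valley canyon wool".
Within "meadow valley canyon wool", the head is "wool" (specifically "valley canyon wool") and the modifier is "meadow".
Within "valley canyon wool", the head is "wool" (specifically "canyon wool") and the modifier is "valley".
Within "canyon wool", the head is "wool" and the modifier is "canyon".
Putting it together: [[[meadow [valley [canyon wool]]] hook] mason].

[[[meadow [valley [canyon wool]]] hook] mason]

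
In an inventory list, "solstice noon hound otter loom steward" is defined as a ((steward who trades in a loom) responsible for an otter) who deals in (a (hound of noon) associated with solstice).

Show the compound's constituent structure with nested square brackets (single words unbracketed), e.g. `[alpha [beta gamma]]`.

The outermost head in the paraphrase is "steward" (specifically "otter loom steward"), modified by "solstice noon hound".
Within "solstice noon hound", the head is "hound" (specifically "noon hound") and the modifier is "solstice".
Within "noon hound", the head is "hound" and the modifier is "noon".
Within "otter loom steward", the head is "steward" (specifically "loom steward") and the modifier is "otter".
Within "loom steward", the head is "steward" and the modifier is "loom".
Putting it together: [[solstice [noon hound]] [otter [loom steward]]].

[[solstice [noon hound]] [otter [loom steward]]]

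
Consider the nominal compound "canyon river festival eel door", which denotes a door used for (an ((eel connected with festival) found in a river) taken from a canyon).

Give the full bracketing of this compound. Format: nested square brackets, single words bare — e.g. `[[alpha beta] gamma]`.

At the top level: head "door"; modifier "canyon river festival eel".
Within "canyon river festival eel", the head is "eel" (specifically "river festival eel") and the modifier is "canyon".
Within "river festival eel", the head is "eel" (specifically "festival eel") and the modifier is "river".
Within "festival eel", the head is "eel" and the modifier is "festival".
Assembled: [[canyon [river [festival eel]]] door].

[[canyon [river [festival eel]]] door]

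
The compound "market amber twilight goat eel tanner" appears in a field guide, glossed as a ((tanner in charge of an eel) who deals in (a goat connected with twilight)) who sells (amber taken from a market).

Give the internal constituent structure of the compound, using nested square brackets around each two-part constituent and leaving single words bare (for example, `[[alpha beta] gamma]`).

Overall it is a kind of tanner (specifically "twilight goat eel tanner"); the modifier is "market amber".
Within "market amber", the head is "amber" and the modifier is "market".
Within "twilight goat eel tanner", the head is "tanner" (specifically "eel tanner") and the modifier is "twilight goat".
Within "twilight goat", the head is "goat" and the modifier is "twilight".
Within "eel tanner", the head is "tanner" and the modifier is "eel".
Putting it together: [[market amber] [[twilight goat] [eel tanner]]].

[[market amber] [[twilight goat] [eel tanner]]]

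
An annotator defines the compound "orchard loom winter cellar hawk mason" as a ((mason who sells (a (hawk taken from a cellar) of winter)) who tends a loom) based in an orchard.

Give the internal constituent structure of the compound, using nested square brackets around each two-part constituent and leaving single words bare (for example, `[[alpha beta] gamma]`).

Overall it is a kind of mason (specifically "loom winter cellar hawk mason"); the modifier is "orchard".
"loom winter cellar hawk mason" → head "mason" (specifically "winter cellar hawk mason"), modifier "loom".
"winter cellar hawk mason" → head "mason", modifier "winter cellar hawk".
"winter cellar hawk" → head "hawk" (specifically "cellar hawk"), modifier "winter".
"cellar hawk" → head "hawk", modifier "cellar".
Putting it together: [orchard [loom [[winter [cellar hawk]] mason]]].

[orchard [loom [[winter [cellar hawk]] mason]]]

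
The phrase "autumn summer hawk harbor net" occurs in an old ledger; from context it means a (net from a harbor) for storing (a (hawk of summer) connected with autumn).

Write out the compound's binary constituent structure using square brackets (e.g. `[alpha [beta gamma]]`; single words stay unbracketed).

[[autumn [summer hawk]] [harbor net]]

Overall it is a kind of net (specifically "harbor net"); the modifier is "autumn summer hawk".
Inside "autumn summer hawk": head "hawk" (specifically "summer hawk"), modifier "autumn".
Inside "summer hawk": head "hawk", modifier "summer".
Inside "harbor net": head "net", modifier "harbor".
Assembled: [[autumn [summer hawk]] [harbor net]].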